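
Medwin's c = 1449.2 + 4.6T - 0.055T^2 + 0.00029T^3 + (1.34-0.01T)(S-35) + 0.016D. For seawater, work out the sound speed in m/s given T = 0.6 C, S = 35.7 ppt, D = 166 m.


c = 1449.2 + 4.6*0.6 - 0.055*0.6^2 + 0.00029*0.6^3 + (1.34 - 0.01*0.6)*(35.7 - 35) + 0.016*166 = 1455.53

1455.53 m/s


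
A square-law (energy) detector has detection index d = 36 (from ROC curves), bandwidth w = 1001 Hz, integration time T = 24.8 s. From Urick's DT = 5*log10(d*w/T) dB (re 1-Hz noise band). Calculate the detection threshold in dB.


DT = 5*log10(d*w/T) = 5*log10(36 * 1001 / 24.8) = 5*log10(1453.06) = 15.81

15.81 dB


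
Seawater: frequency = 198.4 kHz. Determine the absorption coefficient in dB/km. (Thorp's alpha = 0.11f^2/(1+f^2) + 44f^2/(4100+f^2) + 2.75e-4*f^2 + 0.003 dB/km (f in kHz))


f^2 = 39362.56
alpha = 0.11*39362.56/(1+39362.56) + 44*39362.56/(4100+39362.56) + 2.75e-4*39362.56 + 0.003 = 50.787

50.787 dB/km


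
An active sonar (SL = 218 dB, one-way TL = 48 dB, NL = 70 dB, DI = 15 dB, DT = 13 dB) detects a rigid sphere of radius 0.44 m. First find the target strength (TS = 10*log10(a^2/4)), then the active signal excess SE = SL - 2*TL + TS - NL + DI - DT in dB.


Step 1: TS = 10*log10(0.44^2/4) = -13.15 dB
Step 2: SE = SL - 2*TL + TS - NL + DI - DT = 218 - 2*48 + (-13.15) - 70 + 15 - 13 = 40.85

40.85 dB


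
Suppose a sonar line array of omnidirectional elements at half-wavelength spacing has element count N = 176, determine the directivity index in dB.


DI = 10*log10(176) = 22.46

22.46 dB


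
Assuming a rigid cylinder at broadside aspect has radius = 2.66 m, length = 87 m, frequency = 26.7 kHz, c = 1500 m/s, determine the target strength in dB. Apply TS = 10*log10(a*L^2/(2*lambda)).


lambda = 1500/26700 = 0.05618 m
TS = 10*log10(2.66*87^2/(2*0.05618)) = 52.53

52.53 dB


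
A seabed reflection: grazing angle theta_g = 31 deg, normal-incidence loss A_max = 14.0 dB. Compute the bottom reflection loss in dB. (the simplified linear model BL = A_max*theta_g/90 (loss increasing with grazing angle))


BL = A_max * theta_g / 90 = 14.0 * 31 / 90 = 4.82

4.82 dB


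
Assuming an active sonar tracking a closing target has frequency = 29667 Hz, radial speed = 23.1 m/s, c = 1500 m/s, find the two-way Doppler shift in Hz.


fd = 2*f*v/c = 2 * 29667 * 23.1 / 1500 = 913.74

913.74 Hz


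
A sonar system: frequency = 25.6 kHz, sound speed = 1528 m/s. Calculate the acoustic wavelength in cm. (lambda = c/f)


lambda = c/f = 1528 / 25600 = 0.0597 m = 5.97 cm

5.97 cm


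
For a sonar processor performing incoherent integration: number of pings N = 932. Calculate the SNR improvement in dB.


Gain = 5*log10(932) = 14.85

14.85 dB


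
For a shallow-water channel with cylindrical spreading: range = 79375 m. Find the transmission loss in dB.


49.0 dB


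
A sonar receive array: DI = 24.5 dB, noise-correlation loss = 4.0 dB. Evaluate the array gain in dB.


AG = DI - L_corr = 24.5 - 4.0 = 20.5

20.5 dB


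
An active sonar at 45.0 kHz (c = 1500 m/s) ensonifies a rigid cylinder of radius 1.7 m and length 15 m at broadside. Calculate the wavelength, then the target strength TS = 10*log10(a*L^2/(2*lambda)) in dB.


Step 1: lambda = c/f = 1500/45000 = 0.03333 m
Step 2: TS = 10*log10(a*L^2/(2*lambda)) = 10*log10(1.7*15^2/(2*0.03333)) = 37.59

37.59 dB


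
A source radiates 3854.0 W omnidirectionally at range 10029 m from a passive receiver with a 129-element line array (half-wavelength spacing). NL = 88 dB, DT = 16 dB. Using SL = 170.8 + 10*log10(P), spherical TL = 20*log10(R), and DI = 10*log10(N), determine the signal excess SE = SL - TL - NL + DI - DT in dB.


Step 1: SL = 170.8 + 10*log10(3854.0) = 206.66 dB
Step 2: TL = 20*log10(10029) = 80.03 dB
Step 3: DI = 10*log10(129) = 21.11 dB
Step 4: SE = SL - TL - NL + DI - DT = 206.66 - 80.03 - 88 + 21.11 - 16 = 43.74

43.74 dB


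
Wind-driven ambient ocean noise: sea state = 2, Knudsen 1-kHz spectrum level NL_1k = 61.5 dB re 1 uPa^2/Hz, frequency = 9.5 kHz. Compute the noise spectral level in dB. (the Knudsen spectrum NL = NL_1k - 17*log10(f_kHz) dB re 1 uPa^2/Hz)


NL = NL_1k - 17*log10(f_kHz) = 61.5 - 17*log10(9.5) = 61.5 - (16.62) = 44.88

44.88 dB


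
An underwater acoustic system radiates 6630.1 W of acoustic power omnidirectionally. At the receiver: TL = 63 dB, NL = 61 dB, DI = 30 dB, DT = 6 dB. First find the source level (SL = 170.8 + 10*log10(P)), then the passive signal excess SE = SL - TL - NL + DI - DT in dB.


Step 1: SL = 170.8 + 10*log10(6630.1) = 209.02 dB
Step 2: SE = SL - TL - NL + DI - DT = 209.02 - 63 - 61 + 30 - 6 = 109.02

109.02 dB


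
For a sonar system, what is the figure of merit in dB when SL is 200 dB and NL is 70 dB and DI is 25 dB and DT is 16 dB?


139 dB


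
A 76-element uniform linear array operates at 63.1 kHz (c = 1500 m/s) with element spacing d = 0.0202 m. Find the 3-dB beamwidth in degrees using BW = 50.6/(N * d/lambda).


0.78 deg


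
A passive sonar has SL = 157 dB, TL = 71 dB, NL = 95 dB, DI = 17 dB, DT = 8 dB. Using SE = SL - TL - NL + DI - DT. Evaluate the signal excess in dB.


SE = SL - TL - NL + DI - DT = 157 - 71 - 95 + 17 - 8 = 0

0 dB


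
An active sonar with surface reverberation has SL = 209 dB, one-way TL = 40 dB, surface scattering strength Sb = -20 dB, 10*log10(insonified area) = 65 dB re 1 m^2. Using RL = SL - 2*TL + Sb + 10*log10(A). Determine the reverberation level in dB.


RL = SL - 2*TL + Sb + 10*log10(A) = 209 - 2*40 + (-20) + 65 = 174

174 dB


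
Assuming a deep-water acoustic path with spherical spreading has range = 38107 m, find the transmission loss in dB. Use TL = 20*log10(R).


TL = 20*log10(38107) = 91.62

91.62 dB


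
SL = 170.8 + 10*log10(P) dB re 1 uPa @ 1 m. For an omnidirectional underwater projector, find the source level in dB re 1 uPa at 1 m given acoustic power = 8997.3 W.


210.34 dB


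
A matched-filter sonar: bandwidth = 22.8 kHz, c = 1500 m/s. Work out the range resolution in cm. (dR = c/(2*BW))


3.29 cm


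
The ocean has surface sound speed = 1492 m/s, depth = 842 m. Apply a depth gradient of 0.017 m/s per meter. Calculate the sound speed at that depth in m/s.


c = 1492 + 0.017 * 842 = 1506.314

1506.314 m/s


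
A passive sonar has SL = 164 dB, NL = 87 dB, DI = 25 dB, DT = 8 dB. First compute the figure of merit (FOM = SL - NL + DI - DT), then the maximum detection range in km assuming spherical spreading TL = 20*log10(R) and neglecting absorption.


Step 1: FOM = SL - NL + DI - DT = 164 - 87 + 25 - 8 = 94 dB
Step 2: at max range FOM = TL = 20*log10(R), so R = 10^(94/20) = 50118.72 m = 50.12 km

50.12 km


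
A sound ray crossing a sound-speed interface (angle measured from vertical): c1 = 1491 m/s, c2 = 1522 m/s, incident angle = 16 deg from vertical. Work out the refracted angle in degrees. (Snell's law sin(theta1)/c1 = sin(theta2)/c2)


sin(theta2) = (c2/c1)*sin(theta1) = (1522/1491)*sin(16 deg) = 0.28137
theta2 = arcsin(0.28137) = 16.34

16.34 deg


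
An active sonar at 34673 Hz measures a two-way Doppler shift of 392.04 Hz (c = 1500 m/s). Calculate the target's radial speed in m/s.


8.48 m/s


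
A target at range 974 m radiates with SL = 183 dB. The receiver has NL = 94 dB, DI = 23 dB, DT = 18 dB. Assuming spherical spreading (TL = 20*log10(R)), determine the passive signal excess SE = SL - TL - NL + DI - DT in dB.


Step 1: TL = 20*log10(974) = 59.77 dB
Step 2: SE = 183 - 59.77 - 94 + 23 - 18 = 34.23

34.23 dB


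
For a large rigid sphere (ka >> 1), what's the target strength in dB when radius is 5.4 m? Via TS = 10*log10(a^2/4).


TS = 10*log10(5.4^2 / 4) = 10*log10(7.29) = 8.63

8.63 dB


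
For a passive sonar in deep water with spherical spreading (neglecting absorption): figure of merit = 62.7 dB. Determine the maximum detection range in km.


At max range FOM = TL, so 20*log10(R) = 62.7
R = 10^(62.7/20) = 1364.58 m = 1.36 km

1.36 km


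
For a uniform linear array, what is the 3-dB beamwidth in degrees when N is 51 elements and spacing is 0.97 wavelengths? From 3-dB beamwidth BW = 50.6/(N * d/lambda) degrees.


1.02 deg


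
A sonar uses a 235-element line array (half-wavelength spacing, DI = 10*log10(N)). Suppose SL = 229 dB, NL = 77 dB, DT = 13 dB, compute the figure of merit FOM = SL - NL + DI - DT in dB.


Step 1: DI = 10*log10(235) = 23.71 dB
Step 2: FOM = SL - NL + DI - DT = 229 - 77 + 23.71 - 13 = 162.71

162.71 dB


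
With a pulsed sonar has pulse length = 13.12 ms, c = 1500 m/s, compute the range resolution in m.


dR = c*tau/2 = 1500 * 13.12e-3 / 2 = 9.84

9.84 m


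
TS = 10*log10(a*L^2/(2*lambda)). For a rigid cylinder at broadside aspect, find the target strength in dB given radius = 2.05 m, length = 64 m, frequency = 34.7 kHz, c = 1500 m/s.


lambda = 1500/34700 = 0.04323 m
TS = 10*log10(2.05*64^2/(2*0.04323)) = 49.87

49.87 dB


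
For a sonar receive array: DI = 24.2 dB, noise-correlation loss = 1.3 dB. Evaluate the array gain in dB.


AG = DI - L_corr = 24.2 - 1.3 = 22.9

22.9 dB


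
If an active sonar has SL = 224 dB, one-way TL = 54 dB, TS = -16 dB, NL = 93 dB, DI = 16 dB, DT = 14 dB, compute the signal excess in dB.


SE = SL - 2*TL + TS - NL + DI - DT = 224 - 2*54 + (-16) - 93 + 16 - 14 = 9

9 dB


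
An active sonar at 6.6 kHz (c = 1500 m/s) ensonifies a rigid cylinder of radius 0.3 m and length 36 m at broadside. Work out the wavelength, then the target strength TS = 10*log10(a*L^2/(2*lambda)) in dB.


Step 1: lambda = c/f = 1500/6600 = 0.22727 m
Step 2: TS = 10*log10(a*L^2/(2*lambda)) = 10*log10(0.3*36^2/(2*0.22727)) = 29.32

29.32 dB


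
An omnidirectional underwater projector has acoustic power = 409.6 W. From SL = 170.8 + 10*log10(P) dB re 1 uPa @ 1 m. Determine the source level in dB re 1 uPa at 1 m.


SL = 170.8 + 10*log10(409.6) = 170.8 + 26.12 = 196.92

196.92 dB


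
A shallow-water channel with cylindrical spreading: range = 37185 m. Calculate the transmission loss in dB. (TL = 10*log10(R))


45.7 dB


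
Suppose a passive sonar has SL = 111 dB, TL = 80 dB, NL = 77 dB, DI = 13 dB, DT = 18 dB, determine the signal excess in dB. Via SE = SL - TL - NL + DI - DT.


SE = SL - TL - NL + DI - DT = 111 - 80 - 77 + 13 - 18 = -51

-51 dB


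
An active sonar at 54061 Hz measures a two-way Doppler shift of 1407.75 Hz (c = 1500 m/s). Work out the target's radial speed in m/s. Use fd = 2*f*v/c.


19.53 m/s


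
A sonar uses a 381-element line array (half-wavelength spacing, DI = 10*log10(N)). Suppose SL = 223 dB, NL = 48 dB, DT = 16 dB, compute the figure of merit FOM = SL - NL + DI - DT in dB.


184.81 dB


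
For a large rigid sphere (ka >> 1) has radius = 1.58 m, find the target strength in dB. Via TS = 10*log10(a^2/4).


TS = 10*log10(1.58^2 / 4) = 10*log10(0.6241) = -2.05

-2.05 dB


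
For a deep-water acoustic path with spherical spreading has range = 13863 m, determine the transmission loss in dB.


82.84 dB


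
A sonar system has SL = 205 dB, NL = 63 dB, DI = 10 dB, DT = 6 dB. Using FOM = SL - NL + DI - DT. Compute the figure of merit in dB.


FOM = SL - NL + DI - DT = 205 - 63 + 10 - 6 = 146

146 dB


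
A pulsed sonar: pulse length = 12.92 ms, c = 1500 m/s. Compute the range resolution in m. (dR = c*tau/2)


dR = c*tau/2 = 1500 * 12.92e-3 / 2 = 9.69

9.69 m


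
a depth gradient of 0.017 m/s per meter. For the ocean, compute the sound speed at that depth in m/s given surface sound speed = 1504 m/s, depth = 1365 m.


c = 1504 + 0.017 * 1365 = 1527.205

1527.205 m/s


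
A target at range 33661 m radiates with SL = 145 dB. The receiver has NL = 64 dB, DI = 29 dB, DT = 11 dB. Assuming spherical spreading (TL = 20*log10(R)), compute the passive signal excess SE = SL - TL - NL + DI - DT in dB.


Step 1: TL = 20*log10(33661) = 90.54 dB
Step 2: SE = 145 - 90.54 - 64 + 29 - 11 = 8.46

8.46 dB


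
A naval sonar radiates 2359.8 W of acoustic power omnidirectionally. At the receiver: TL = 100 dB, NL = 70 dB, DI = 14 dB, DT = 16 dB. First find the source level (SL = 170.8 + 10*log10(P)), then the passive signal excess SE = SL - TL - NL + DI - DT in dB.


Step 1: SL = 170.8 + 10*log10(2359.8) = 204.53 dB
Step 2: SE = SL - TL - NL + DI - DT = 204.53 - 100 - 70 + 14 - 16 = 32.53

32.53 dB


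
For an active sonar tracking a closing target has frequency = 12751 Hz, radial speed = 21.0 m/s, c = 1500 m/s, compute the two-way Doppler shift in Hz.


357.03 Hz


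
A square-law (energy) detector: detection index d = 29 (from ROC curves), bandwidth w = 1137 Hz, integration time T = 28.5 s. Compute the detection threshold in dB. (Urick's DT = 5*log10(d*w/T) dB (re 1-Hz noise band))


DT = 5*log10(d*w/T) = 5*log10(29 * 1137 / 28.5) = 5*log10(1156.95) = 15.32

15.32 dB


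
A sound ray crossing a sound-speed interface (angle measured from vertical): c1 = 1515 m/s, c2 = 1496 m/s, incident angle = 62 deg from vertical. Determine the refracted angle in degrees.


60.68 deg


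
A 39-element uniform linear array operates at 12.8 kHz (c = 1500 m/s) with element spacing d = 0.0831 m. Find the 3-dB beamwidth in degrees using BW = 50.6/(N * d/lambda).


Step 1: lambda = 1500/12800 = 0.11719 m
Step 2: d/lambda = 0.0831/0.11719 = 0.7091
Step 3: BW = 50.6/(N * d/lambda) = 50.6/(39 * 0.7091) = 1.83

1.83 deg


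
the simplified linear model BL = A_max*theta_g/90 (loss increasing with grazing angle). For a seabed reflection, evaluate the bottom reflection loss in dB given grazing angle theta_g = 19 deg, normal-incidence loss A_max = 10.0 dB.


2.11 dB


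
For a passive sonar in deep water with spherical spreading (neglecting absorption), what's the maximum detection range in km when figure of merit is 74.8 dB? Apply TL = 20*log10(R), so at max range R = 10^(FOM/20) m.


5.5 km


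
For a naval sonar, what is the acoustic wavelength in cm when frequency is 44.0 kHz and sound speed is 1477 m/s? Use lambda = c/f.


3.36 cm


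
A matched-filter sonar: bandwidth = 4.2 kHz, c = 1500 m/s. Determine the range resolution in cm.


17.86 cm


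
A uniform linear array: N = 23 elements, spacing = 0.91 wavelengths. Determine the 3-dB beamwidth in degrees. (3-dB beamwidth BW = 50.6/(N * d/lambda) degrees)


BW = 50.6 / (23 * 0.91) = 50.6 / 20.93 = 2.42

2.42 deg


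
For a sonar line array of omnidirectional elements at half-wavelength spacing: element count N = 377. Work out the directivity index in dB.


DI = 10*log10(377) = 25.76

25.76 dB


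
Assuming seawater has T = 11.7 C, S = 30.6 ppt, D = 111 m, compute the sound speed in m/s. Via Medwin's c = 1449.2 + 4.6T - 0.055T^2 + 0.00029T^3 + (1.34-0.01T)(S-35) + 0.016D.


1492.35 m/s


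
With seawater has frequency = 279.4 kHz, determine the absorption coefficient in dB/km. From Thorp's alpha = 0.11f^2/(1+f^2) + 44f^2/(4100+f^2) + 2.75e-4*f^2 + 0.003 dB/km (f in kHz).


f^2 = 78064.36
alpha = 0.11*78064.36/(1+78064.36) + 44*78064.36/(4100+78064.36) + 2.75e-4*78064.36 + 0.003 = 63.385

63.385 dB/km


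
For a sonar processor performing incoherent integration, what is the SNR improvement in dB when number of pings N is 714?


14.27 dB


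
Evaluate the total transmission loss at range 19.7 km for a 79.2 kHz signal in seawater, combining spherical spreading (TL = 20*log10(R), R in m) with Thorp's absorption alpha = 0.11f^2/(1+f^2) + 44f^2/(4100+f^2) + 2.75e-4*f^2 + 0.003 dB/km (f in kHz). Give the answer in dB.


Step 1 (Thorp): alpha = 0.11*6272.64/(1+6272.64) + 44*6272.64/(4100+6272.64) + 2.75e-4*6272.64 + 0.003 = 28.4461 dB/km
Step 2: TL_spread = 20*log10(19700) = 85.89 dB
Step 3: TL_abs = alpha*R = 28.4461 * 19.7 = 560.39 dB
Step 4: TL_total = 85.89 + 560.39 = 646.28

646.28 dB


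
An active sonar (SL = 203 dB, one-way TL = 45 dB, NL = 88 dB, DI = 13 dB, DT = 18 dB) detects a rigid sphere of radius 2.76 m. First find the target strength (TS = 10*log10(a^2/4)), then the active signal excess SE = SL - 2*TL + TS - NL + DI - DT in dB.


Step 1: TS = 10*log10(2.76^2/4) = 2.8 dB
Step 2: SE = SL - 2*TL + TS - NL + DI - DT = 203 - 2*45 + (2.8) - 88 + 13 - 18 = 22.8

22.8 dB


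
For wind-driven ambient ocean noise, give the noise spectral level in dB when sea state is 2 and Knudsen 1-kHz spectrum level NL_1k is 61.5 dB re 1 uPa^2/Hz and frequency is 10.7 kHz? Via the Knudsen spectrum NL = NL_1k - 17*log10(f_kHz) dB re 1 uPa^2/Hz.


44.0 dB


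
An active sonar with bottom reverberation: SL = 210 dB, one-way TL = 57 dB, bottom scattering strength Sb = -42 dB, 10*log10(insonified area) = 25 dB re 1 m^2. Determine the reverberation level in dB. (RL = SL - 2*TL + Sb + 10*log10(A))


79 dB


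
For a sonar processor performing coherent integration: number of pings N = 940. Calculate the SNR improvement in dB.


Gain = 10*log10(940) = 29.73

29.73 dB


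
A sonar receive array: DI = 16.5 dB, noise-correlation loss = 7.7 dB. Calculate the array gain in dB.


8.8 dB


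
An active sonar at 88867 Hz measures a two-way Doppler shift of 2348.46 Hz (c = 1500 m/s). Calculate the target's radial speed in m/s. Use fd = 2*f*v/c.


From fd = 2*f*v/c, v = c*fd/(2*f) = 1500 * 2348.46 / (2*88867) = 19.82

19.82 m/s


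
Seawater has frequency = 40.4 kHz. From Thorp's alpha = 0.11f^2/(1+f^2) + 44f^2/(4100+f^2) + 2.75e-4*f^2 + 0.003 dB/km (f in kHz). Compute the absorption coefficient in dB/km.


13.09 dB/km


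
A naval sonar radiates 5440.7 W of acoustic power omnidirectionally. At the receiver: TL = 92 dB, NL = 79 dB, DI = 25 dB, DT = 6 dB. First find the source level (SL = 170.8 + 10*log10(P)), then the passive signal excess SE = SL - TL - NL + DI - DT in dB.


Step 1: SL = 170.8 + 10*log10(5440.7) = 208.16 dB
Step 2: SE = SL - TL - NL + DI - DT = 208.16 - 92 - 79 + 25 - 6 = 56.16

56.16 dB


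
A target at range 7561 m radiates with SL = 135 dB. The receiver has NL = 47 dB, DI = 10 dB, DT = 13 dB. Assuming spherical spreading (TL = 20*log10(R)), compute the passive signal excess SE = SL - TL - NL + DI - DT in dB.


Step 1: TL = 20*log10(7561) = 77.57 dB
Step 2: SE = 135 - 77.57 - 47 + 10 - 13 = 7.43

7.43 dB


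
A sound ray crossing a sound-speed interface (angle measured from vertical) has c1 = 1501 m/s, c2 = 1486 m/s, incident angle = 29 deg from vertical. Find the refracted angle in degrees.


sin(theta2) = (c2/c1)*sin(theta1) = (1486/1501)*sin(29 deg) = 0.47996
theta2 = arcsin(0.47996) = 28.68

28.68 deg


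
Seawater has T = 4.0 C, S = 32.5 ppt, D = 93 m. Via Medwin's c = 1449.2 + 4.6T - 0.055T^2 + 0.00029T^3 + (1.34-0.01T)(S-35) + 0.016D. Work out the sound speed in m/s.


c = 1449.2 + 4.6*4.0 - 0.055*4.0^2 + 0.00029*4.0^3 + (1.34 - 0.01*4.0)*(32.5 - 35) + 0.016*93 = 1464.98

1464.98 m/s


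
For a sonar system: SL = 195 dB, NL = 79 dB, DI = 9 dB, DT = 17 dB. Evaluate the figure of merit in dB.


FOM = SL - NL + DI - DT = 195 - 79 + 9 - 17 = 108

108 dB


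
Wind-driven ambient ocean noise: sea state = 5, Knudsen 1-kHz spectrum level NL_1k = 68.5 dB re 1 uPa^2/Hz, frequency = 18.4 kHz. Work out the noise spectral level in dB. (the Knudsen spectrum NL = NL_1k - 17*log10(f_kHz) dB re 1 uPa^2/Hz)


NL = NL_1k - 17*log10(f_kHz) = 68.5 - 17*log10(18.4) = 68.5 - (21.5) = 47.0

47.0 dB


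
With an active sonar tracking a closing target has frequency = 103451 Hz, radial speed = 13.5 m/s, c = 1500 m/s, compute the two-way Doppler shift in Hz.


fd = 2*f*v/c = 2 * 103451 * 13.5 / 1500 = 1862.12

1862.12 Hz


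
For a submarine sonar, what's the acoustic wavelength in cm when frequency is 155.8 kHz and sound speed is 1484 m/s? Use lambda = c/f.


lambda = c/f = 1484 / 155800 = 0.0095 m = 0.95 cm

0.95 cm


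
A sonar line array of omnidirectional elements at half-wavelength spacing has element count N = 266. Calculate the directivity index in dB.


DI = 10*log10(266) = 24.25

24.25 dB


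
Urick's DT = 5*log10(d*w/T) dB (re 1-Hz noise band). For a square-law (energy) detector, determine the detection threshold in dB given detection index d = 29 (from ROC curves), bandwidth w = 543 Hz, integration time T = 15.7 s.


15.01 dB


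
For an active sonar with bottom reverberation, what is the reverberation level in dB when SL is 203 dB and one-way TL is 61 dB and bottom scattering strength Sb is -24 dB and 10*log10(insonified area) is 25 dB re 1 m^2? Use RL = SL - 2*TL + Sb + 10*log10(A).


RL = SL - 2*TL + Sb + 10*log10(A) = 203 - 2*61 + (-24) + 25 = 82

82 dB


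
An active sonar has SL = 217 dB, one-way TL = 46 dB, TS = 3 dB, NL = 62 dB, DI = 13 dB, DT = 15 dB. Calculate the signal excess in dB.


SE = SL - 2*TL + TS - NL + DI - DT = 217 - 2*46 + (3) - 62 + 13 - 15 = 64

64 dB


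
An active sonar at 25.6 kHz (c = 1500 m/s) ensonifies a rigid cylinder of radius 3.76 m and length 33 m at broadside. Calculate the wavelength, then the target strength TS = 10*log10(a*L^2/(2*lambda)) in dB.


Step 1: lambda = c/f = 1500/25600 = 0.05859 m
Step 2: TS = 10*log10(a*L^2/(2*lambda)) = 10*log10(3.76*33^2/(2*0.05859)) = 45.43

45.43 dB


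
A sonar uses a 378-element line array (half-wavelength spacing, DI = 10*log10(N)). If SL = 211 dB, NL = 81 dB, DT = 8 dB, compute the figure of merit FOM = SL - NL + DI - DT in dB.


Step 1: DI = 10*log10(378) = 25.77 dB
Step 2: FOM = SL - NL + DI - DT = 211 - 81 + 25.77 - 8 = 147.77

147.77 dB


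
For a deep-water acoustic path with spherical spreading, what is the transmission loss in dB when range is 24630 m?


TL = 20*log10(24630) = 87.83

87.83 dB


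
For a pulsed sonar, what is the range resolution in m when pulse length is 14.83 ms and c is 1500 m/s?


dR = c*tau/2 = 1500 * 14.83e-3 / 2 = 11.1225

11.1225 m


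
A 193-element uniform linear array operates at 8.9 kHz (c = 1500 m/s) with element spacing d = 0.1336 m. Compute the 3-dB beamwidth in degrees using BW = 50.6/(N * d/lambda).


Step 1: lambda = 1500/8900 = 0.16854 m
Step 2: d/lambda = 0.1336/0.16854 = 0.7927
Step 3: BW = 50.6/(N * d/lambda) = 50.6/(193 * 0.7927) = 0.33

0.33 deg


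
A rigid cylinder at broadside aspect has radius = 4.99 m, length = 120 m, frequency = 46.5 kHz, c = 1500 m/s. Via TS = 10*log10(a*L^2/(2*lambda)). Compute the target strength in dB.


lambda = 1500/46500 = 0.03226 m
TS = 10*log10(4.99*120^2/(2*0.03226)) = 60.47

60.47 dB


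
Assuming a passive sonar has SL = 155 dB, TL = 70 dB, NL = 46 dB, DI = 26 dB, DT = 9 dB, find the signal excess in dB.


SE = SL - TL - NL + DI - DT = 155 - 70 - 46 + 26 - 9 = 56

56 dB


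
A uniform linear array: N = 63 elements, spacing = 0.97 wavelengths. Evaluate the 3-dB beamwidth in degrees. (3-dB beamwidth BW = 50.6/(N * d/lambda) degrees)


BW = 50.6 / (63 * 0.97) = 50.6 / 61.11 = 0.83

0.83 deg


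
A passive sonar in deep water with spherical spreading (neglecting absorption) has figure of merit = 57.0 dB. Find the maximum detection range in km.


At max range FOM = TL, so 20*log10(R) = 57.0
R = 10^(57.0/20) = 707.95 m = 0.71 km

0.71 km


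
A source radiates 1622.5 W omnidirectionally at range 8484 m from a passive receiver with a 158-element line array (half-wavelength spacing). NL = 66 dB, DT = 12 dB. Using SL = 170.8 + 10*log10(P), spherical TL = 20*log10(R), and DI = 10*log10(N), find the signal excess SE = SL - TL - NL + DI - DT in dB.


68.32 dB


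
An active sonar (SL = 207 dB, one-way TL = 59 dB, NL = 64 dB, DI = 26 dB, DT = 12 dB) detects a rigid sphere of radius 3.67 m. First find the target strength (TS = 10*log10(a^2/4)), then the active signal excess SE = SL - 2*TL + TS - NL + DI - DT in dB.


Step 1: TS = 10*log10(3.67^2/4) = 5.27 dB
Step 2: SE = SL - 2*TL + TS - NL + DI - DT = 207 - 2*59 + (5.27) - 64 + 26 - 12 = 44.27

44.27 dB


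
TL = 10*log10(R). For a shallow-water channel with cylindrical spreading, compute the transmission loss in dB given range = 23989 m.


TL = 10*log10(23989) = 43.8

43.8 dB


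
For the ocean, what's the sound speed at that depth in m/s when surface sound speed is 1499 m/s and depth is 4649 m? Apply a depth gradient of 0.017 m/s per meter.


1578.033 m/s


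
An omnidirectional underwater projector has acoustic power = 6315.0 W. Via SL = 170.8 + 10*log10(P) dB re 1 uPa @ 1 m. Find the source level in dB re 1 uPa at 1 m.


208.8 dB


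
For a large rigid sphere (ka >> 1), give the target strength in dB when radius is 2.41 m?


TS = 10*log10(2.41^2 / 4) = 10*log10(1.452025) = 1.62

1.62 dB


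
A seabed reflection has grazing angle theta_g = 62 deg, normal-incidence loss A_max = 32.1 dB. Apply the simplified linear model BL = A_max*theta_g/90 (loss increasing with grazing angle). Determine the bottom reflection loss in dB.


22.11 dB


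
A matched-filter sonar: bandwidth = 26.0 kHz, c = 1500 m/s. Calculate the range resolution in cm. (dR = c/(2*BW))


dR = c/(2*BW) = 1500 / (2 * 26.0e3) = 0.0288 m = 2.88 cm

2.88 cm


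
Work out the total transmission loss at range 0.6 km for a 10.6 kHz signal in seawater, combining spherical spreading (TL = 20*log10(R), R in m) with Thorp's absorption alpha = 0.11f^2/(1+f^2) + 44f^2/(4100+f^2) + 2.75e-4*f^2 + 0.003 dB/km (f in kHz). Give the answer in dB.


56.35 dB


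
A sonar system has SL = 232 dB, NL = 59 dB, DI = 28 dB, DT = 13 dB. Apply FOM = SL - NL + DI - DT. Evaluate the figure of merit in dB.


FOM = SL - NL + DI - DT = 232 - 59 + 28 - 13 = 188

188 dB


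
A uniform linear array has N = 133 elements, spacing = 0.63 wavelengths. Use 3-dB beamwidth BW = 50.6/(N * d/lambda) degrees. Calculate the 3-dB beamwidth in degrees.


BW = 50.6 / (133 * 0.63) = 50.6 / 83.79 = 0.6

0.6 deg


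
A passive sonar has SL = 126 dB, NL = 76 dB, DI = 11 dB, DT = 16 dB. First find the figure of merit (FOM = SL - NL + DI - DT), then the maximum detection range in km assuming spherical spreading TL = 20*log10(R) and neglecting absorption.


Step 1: FOM = SL - NL + DI - DT = 126 - 76 + 11 - 16 = 45 dB
Step 2: at max range FOM = TL = 20*log10(R), so R = 10^(45/20) = 177.83 m = 0.18 km

0.18 km


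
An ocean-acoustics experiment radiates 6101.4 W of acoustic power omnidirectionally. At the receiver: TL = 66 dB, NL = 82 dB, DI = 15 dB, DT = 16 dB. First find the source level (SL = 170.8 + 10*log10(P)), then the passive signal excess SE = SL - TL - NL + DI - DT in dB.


Step 1: SL = 170.8 + 10*log10(6101.4) = 208.65 dB
Step 2: SE = SL - TL - NL + DI - DT = 208.65 - 66 - 82 + 15 - 16 = 59.65

59.65 dB


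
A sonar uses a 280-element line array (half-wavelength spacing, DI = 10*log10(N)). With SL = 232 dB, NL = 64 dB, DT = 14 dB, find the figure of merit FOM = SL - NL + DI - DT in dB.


Step 1: DI = 10*log10(280) = 24.47 dB
Step 2: FOM = SL - NL + DI - DT = 232 - 64 + 24.47 - 14 = 178.47

178.47 dB


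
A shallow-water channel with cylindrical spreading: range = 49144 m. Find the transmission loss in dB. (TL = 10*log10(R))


TL = 10*log10(49144) = 46.91

46.91 dB


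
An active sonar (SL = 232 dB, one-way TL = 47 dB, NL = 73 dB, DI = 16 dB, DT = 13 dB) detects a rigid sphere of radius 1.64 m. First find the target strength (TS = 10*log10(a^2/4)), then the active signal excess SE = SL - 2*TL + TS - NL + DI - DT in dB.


Step 1: TS = 10*log10(1.64^2/4) = -1.72 dB
Step 2: SE = SL - 2*TL + TS - NL + DI - DT = 232 - 2*47 + (-1.72) - 73 + 16 - 13 = 66.28

66.28 dB


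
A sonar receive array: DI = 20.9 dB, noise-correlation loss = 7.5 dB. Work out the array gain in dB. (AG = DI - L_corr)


AG = DI - L_corr = 20.9 - 7.5 = 13.4

13.4 dB


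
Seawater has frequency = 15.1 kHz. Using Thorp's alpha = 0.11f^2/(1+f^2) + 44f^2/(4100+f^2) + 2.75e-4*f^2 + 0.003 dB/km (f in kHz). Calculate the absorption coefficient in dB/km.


f^2 = 228.01
alpha = 0.11*228.01/(1+228.01) + 44*228.01/(4100+228.01) + 2.75e-4*228.01 + 0.003 = 2.493

2.493 dB/km


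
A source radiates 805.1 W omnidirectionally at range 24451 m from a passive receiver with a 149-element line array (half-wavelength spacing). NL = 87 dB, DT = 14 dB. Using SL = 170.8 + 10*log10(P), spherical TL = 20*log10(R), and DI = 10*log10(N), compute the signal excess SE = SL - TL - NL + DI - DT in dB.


32.82 dB


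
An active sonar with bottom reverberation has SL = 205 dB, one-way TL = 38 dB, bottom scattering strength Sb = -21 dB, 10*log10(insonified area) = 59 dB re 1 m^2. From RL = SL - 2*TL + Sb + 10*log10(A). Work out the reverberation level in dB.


RL = SL - 2*TL + Sb + 10*log10(A) = 205 - 2*38 + (-21) + 59 = 167

167 dB


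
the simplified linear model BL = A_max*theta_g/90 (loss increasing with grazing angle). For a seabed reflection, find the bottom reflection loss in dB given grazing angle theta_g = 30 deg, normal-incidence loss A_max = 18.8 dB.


BL = A_max * theta_g / 90 = 18.8 * 30 / 90 = 6.27

6.27 dB


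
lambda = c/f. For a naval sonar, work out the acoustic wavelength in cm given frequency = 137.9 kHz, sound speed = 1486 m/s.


lambda = c/f = 1486 / 137900 = 0.0108 m = 1.08 cm

1.08 cm


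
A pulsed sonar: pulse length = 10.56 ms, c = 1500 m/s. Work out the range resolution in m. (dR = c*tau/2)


dR = c*tau/2 = 1500 * 10.56e-3 / 2 = 7.92

7.92 m


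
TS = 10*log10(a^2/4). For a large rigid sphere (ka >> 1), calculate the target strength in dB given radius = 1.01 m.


TS = 10*log10(1.01^2 / 4) = 10*log10(0.255025) = -5.93

-5.93 dB


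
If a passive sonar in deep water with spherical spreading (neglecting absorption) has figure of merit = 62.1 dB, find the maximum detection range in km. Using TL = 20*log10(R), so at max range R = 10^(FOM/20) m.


At max range FOM = TL, so 20*log10(R) = 62.1
R = 10^(62.1/20) = 1273.5 m = 1.27 km

1.27 km


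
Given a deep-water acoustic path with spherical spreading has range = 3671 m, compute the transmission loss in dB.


TL = 20*log10(3671) = 71.3

71.3 dB


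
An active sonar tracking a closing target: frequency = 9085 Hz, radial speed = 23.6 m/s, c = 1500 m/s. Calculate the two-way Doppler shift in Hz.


285.87 Hz


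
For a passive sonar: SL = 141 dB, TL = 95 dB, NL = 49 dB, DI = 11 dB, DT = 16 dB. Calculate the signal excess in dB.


SE = SL - TL - NL + DI - DT = 141 - 95 - 49 + 11 - 16 = -8

-8 dB


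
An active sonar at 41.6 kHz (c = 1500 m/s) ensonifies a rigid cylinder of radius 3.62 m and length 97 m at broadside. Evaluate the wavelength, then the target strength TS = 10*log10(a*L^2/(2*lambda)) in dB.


Step 1: lambda = c/f = 1500/41600 = 0.03606 m
Step 2: TS = 10*log10(a*L^2/(2*lambda)) = 10*log10(3.62*97^2/(2*0.03606)) = 56.74

56.74 dB


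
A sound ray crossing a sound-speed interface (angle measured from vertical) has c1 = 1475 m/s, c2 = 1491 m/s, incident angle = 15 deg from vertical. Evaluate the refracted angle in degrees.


sin(theta2) = (c2/c1)*sin(theta1) = (1491/1475)*sin(15 deg) = 0.26163
theta2 = arcsin(0.26163) = 15.17

15.17 deg


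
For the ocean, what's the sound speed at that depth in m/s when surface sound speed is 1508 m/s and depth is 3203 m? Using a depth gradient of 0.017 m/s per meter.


c = 1508 + 0.017 * 3203 = 1562.451

1562.451 m/s


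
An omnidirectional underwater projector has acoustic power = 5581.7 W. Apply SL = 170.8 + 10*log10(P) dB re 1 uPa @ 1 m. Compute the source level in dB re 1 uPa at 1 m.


SL = 170.8 + 10*log10(5581.7) = 170.8 + 37.47 = 208.27

208.27 dB


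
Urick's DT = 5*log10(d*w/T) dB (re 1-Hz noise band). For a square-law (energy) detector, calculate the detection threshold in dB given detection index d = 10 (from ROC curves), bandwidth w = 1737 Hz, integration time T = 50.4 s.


12.69 dB


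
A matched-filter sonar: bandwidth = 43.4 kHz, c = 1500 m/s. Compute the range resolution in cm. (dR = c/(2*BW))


1.73 cm


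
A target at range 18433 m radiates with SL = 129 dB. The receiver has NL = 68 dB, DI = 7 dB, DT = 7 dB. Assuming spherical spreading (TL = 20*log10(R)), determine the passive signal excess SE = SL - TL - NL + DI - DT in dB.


Step 1: TL = 20*log10(18433) = 85.31 dB
Step 2: SE = 129 - 85.31 - 68 + 7 - 7 = -24.31

-24.31 dB


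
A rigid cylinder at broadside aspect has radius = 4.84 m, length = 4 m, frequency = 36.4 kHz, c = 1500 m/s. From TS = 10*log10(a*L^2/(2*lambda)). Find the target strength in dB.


lambda = 1500/36400 = 0.04121 m
TS = 10*log10(4.84*4^2/(2*0.04121)) = 29.73

29.73 dB


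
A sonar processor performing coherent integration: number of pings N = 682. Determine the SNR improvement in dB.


Gain = 10*log10(682) = 28.34

28.34 dB


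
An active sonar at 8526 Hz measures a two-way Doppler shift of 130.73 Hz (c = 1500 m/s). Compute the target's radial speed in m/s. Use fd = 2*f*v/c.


11.5 m/s


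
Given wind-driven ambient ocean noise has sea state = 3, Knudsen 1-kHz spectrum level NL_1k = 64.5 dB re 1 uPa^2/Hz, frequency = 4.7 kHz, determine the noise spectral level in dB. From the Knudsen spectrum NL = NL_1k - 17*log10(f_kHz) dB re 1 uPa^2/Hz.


NL = NL_1k - 17*log10(f_kHz) = 64.5 - 17*log10(4.7) = 64.5 - (11.43) = 53.07

53.07 dB


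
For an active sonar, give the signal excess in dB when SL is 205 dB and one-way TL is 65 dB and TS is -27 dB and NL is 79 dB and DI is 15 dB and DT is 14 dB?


SE = SL - 2*TL + TS - NL + DI - DT = 205 - 2*65 + (-27) - 79 + 15 - 14 = -30

-30 dB


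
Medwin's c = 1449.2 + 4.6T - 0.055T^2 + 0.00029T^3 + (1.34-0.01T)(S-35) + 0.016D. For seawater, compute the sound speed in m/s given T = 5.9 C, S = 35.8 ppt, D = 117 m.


1477.38 m/s


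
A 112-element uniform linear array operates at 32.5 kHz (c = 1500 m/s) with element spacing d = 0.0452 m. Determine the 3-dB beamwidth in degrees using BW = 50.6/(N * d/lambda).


0.46 deg


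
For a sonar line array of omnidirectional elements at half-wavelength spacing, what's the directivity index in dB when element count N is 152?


DI = 10*log10(152) = 21.82

21.82 dB


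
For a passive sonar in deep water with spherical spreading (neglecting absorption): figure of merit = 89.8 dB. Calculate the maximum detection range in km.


At max range FOM = TL, so 20*log10(R) = 89.8
R = 10^(89.8/20) = 30902.95 m = 30.9 km

30.9 km


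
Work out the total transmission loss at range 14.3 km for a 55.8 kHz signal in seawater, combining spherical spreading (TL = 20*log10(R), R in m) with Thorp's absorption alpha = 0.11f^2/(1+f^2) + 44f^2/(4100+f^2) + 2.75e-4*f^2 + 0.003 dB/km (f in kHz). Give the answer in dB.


368.55 dB


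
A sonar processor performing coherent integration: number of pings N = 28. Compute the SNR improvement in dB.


Gain = 10*log10(28) = 14.47

14.47 dB


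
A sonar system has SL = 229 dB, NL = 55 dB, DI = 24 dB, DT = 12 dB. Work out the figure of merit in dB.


FOM = SL - NL + DI - DT = 229 - 55 + 24 - 12 = 186

186 dB


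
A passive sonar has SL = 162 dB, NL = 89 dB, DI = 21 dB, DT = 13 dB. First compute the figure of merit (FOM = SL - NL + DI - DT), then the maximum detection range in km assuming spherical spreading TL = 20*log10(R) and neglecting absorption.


Step 1: FOM = SL - NL + DI - DT = 162 - 89 + 21 - 13 = 81 dB
Step 2: at max range FOM = TL = 20*log10(R), so R = 10^(81/20) = 11220.18 m = 11.22 km

11.22 km


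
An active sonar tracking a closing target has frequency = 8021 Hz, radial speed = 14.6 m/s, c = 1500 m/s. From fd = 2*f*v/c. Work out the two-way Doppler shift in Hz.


fd = 2*f*v/c = 2 * 8021 * 14.6 / 1500 = 156.14

156.14 Hz


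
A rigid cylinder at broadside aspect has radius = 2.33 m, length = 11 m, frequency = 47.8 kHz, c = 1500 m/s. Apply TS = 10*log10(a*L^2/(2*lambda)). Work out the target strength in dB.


lambda = 1500/47800 = 0.03138 m
TS = 10*log10(2.33*11^2/(2*0.03138)) = 36.52

36.52 dB


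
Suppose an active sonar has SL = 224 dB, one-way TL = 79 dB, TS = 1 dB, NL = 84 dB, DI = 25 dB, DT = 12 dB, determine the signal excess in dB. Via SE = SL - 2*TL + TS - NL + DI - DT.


SE = SL - 2*TL + TS - NL + DI - DT = 224 - 2*79 + (1) - 84 + 25 - 12 = -4

-4 dB


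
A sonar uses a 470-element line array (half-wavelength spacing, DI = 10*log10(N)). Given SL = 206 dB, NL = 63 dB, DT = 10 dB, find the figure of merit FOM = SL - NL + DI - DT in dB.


Step 1: DI = 10*log10(470) = 26.72 dB
Step 2: FOM = SL - NL + DI - DT = 206 - 63 + 26.72 - 10 = 159.72

159.72 dB


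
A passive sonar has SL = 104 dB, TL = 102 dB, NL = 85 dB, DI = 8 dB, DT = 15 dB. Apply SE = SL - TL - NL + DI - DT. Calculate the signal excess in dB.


SE = SL - TL - NL + DI - DT = 104 - 102 - 85 + 8 - 15 = -90

-90 dB


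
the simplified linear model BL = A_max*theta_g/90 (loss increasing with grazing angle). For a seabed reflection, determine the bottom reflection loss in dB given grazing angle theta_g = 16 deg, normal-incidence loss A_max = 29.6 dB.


BL = A_max * theta_g / 90 = 29.6 * 16 / 90 = 5.26

5.26 dB


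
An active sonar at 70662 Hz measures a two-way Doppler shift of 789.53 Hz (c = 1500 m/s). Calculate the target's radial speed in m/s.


From fd = 2*f*v/c, v = c*fd/(2*f) = 1500 * 789.53 / (2*70662) = 8.38

8.38 m/s


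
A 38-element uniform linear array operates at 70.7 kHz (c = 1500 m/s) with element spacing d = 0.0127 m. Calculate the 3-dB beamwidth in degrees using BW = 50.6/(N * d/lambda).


2.22 deg


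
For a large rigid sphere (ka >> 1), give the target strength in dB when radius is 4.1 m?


TS = 10*log10(4.1^2 / 4) = 10*log10(4.2025) = 6.24

6.24 dB


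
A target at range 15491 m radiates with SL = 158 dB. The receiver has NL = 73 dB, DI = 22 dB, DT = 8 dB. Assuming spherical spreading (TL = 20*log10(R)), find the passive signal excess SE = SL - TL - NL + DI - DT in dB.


Step 1: TL = 20*log10(15491) = 83.8 dB
Step 2: SE = 158 - 83.8 - 73 + 22 - 8 = 15.2

15.2 dB


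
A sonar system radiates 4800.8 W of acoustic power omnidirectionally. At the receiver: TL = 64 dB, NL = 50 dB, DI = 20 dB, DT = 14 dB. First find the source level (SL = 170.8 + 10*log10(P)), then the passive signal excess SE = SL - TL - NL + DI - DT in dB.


Step 1: SL = 170.8 + 10*log10(4800.8) = 207.61 dB
Step 2: SE = SL - TL - NL + DI - DT = 207.61 - 64 - 50 + 20 - 14 = 99.61

99.61 dB


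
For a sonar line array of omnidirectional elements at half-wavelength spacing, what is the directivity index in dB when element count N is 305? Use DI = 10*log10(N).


24.84 dB


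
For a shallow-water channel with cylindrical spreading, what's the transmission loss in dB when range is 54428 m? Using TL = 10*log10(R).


TL = 10*log10(54428) = 47.36

47.36 dB


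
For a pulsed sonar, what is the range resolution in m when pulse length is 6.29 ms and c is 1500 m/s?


dR = c*tau/2 = 1500 * 6.29e-3 / 2 = 4.7175

4.7175 m


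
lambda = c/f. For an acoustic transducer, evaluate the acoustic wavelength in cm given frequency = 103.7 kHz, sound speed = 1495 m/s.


lambda = c/f = 1495 / 103700 = 0.0144 m = 1.44 cm

1.44 cm


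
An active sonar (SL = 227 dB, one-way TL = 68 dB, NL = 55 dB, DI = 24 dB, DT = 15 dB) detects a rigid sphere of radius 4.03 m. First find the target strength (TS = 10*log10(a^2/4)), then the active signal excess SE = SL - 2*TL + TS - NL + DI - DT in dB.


Step 1: TS = 10*log10(4.03^2/4) = 6.09 dB
Step 2: SE = SL - 2*TL + TS - NL + DI - DT = 227 - 2*68 + (6.09) - 55 + 24 - 15 = 51.09

51.09 dB


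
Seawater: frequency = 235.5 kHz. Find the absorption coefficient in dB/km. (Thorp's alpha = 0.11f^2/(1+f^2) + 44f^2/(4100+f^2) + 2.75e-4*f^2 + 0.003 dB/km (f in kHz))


f^2 = 55460.25
alpha = 0.11*55460.25/(1+55460.25) + 44*55460.25/(4100+55460.25) + 2.75e-4*55460.25 + 0.003 = 56.336

56.336 dB/km


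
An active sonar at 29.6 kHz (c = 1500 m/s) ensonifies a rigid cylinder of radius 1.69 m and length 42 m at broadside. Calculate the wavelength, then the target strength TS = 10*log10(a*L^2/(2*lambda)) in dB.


Step 1: lambda = c/f = 1500/29600 = 0.05068 m
Step 2: TS = 10*log10(a*L^2/(2*lambda)) = 10*log10(1.69*42^2/(2*0.05068)) = 44.69

44.69 dB
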